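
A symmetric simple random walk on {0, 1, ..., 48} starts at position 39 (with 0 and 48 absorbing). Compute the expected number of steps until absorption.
E[τ | X_0 = 39] = 351

Let v_k = E[τ | X_0 = k]. Boundary: v_0 = v_48 = 0. Recurrence: v_k = 1 + (v_{k-1} + v_{k+1})/2 for 1 ≤ k ≤ 47. The particular solution to v_k − (v_{k-1} + v_{k+1})/2 = 1 is v_k = −k^2. Adding homogeneous solution A + B k and matching boundaries gives v_k = k (48 − k). Substituting k = 39: v_39 = 39 · 9 = 351.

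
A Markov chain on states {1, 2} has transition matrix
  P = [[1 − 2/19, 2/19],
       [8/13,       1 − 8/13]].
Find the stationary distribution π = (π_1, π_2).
π_1 = 76/89, π_2 = 13/89

Solve πP = π with π_1 + π_2 = 1. From πP = π: π_1 · (1 − 2/19) + π_2 · 8/13 = π_1 ⇒ π_2 · 8/13 = π_1 · 2/19 ⇒ π_2/π_1 = (2/19)/(8/13) = 13/76. Together with π_1 + π_2 = 1:
  π_1 = (8/13)/(2/19 + 8/13) = (8/13)/(178/247) = 76/89,
  π_2 = (2/19)/(2/19 + 8/13) = (2/19)/(178/247) = 13/89.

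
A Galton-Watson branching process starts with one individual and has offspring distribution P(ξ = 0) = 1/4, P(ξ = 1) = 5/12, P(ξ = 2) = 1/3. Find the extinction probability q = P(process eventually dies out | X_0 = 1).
q = 3/4

The pgf is f(s) = 1/4 + 5/12·s + 1/3·s². The extinction probability q is the smallest fixed point of f in [0, 1]. Setting s = f(s):
  1/3·s² + (5/12 − 1)·s + 1/4 = 0
  1/3·s² − (1/4 + 1/3)·s + 1/4 = 0
which factors as (s − 1)·(1/3·s − 1/4) = 0, giving roots s = 1 and s = (1/4)/(1/3) = 3/4.
Mean offspring μ = 5/12 + 2·1/3 = 13/12 > 1 (supercritical), so q < 1. The extinction probability is the smaller root: q = (1/4)/(1/3) = 3/4.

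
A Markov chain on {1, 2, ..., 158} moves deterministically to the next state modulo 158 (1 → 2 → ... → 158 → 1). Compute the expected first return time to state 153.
E[T_153 | X_0 = 153] = 158

The chain cycles deterministically, so starting at state 153 it returns in exactly 158 steps. Equivalently, the stationary distribution is uniform π_j = 1/158 for every state j, so by Kac's formula E[T_153] = 1/π_153 = 158.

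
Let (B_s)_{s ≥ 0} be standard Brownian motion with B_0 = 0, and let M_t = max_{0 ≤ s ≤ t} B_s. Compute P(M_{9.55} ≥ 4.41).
P(M_{9.55} ≥ 4.41) = 2·P(B_{9.55} ≥ 4.41) = 2(1 − Φ(4.41/√9.55)) ≈ 0.1536

By the reflection principle for Brownian motion, P(M_t ≥ a) = 2 · P(B_t ≥ a) for a ≥ 0. Since B_t ~ N(0, t), P(B_t ≥ 4.41) = 1 − Φ(4.41/√t) = 1 − Φ(4.41/√9.55) = 1 − Φ(1.4270). So
  P(M_{9.55} ≥ 4.41) = 2(1 − Φ(1.4270)) ≈ 0.1536.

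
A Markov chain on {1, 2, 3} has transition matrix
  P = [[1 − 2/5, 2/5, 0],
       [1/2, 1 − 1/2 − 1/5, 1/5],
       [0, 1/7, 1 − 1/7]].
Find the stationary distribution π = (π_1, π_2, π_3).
π = (25/73, 20/73, 28/73)

This is a birth-death chain on three states, which satisfies detailed balance: π_1 · P_{12} = π_2 · P_{21} and π_2 · P_{23} = π_3 · P_{32}.
From π_1 · 2/5 = π_2 · 1/2: π_2/π_1 = (2/5)/(1/2) = 4/5.
From π_2 · 1/5 = π_3 · 1/7: π_3/π_2 = (1/5)/(1/7) = 7/5.
Take π_1 proportional to 1; then unnormalized π = (1, 4/5, 28/25). Normalize by dividing by the sum 73/25:
  π = (25/73, 20/73, 28/73).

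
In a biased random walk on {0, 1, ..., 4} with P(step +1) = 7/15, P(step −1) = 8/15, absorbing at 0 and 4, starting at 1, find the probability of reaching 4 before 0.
P(hit 4 before 0) = (1 − (8/7)^1) / (1 − (8/7)^4) = 343/1695

Let u_k denote P(reach 4 before 0 | start at k). Boundary: u_0 = 0, u_4 = 1. Recurrence: u_k = 7/15·u_{k+1} + 8/15·u_{k-1} for 1 ≤ k ≤ 3. Try u_k = A + B·r^k with r = q/p = (8/15)/(7/15) = 8/7. Substitution satisfies the recurrence; boundary conditions give:
  u_k = (1 − r^k) / (1 − r^N) = (1 − (8/7)^1) / (1 − (8/7)^4) = 343/1695.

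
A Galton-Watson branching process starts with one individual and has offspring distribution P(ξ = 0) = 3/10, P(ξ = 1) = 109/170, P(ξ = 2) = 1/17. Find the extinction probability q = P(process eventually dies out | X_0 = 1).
q = 1

Mean offspring μ = 0·3/10 + 1·109/170 + 2·1/17 = 129/170 ≤ 1. For μ ≤ 1 with offspring not concentrated at 1, the Galton-Watson process goes extinct almost surely, so q = 1.
(Algebraic check: The pgf is f(s) = 3/10 + 109/170·s + 1/17·s². The extinction probability q is the smallest fixed point of f in [0, 1]. Setting s = f(s):
  1/17·s² + (109/170 − 1)·s + 3/10 = 0
  1/17·s² − (3/10 + 1/17)·s + 3/10 = 0
which factors as (s − 1)·(1/17·s − 3/10) = 0, giving roots s = 1 and s = (3/10)/(1/17) = 51/10. Since 51/10 ≥ 1, the smallest root in [0, 1] is s = 1.)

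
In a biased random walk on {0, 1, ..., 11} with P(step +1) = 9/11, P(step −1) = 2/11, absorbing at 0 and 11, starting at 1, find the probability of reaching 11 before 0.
P(hit 11 before 0) = (1 − (2/9)^1) / (1 − (2/9)^11) = 3486784401/4483008223

Let u_k denote P(reach 11 before 0 | start at k). Boundary: u_0 = 0, u_11 = 1. Recurrence: u_k = 9/11·u_{k+1} + 2/11·u_{k-1} for 1 ≤ k ≤ 10. Try u_k = A + B·r^k with r = q/p = (2/11)/(9/11) = 2/9. Substitution satisfies the recurrence; boundary conditions give:
  u_k = (1 − r^k) / (1 − r^N) = (1 − (2/9)^1) / (1 − (2/9)^11) = 3486784401/4483008223.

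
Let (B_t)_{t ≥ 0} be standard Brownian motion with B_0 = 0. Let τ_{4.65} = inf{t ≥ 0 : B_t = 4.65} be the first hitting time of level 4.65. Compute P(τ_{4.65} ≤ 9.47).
P(τ_{4.65} ≤ 9.47) = 2(1 − Φ(4.65/√9.47)) = 2(1 − Φ(1.5110)) ≈ 0.1308

By the reflection principle for standard BM, P(τ_b ≤ t) = 2 · P(B_t ≥ b). Since B_t ~ N(0, t), P(B_t ≥ 4.65) = 1 − Φ(4.65/√t) = 1 − Φ(4.65/√9.47) = 1 − Φ(1.5110) ≈ 0.06539. Doubling: P(τ_{4.65} ≤ 9.47) ≈ 2 · 0.06539 = 0.13078 ≈ 0.1308.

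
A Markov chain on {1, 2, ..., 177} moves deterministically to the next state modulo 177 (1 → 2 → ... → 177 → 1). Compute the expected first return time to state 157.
E[T_157 | X_0 = 157] = 177

The chain cycles deterministically, so starting at state 157 it returns in exactly 177 steps. Equivalently, the stationary distribution is uniform π_j = 1/177 for every state j, so by Kac's formula E[T_157] = 1/π_157 = 177.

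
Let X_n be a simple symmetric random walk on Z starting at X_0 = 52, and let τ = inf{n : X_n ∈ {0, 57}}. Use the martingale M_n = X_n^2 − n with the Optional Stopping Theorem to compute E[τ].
E[τ] = 260

M_n = X_n^2 − n is a martingale (since E[X_{n+1}^2 | F_n] = X_n^2 + 1). By OST (τ has finite mean in a bounded region), E[M_τ] = E[M_0] = X_0^2 − 0 = 52^2 = 2704. Also E[M_τ] = E[X_τ^2] − E[τ]. The walk exits at 0 or 57, with P(hit 57 first) = 52/57, so E[X_τ^2] = 57^2 · 52/57 + 0 = 2964. Thus E[τ] = E[X_τ^2] − E[M_τ] = 2964 − 2704 = 260 = 52(57 − 52) = 260.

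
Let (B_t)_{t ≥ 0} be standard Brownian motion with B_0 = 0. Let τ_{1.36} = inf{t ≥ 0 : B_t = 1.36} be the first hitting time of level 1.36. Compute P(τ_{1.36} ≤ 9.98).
P(τ_{1.36} ≤ 9.98) = 2(1 − Φ(1.36/√9.98)) = 2(1 − Φ(0.4305)) ≈ 0.6668

By the reflection principle for standard BM, P(τ_b ≤ t) = 2 · P(B_t ≥ b). Since B_t ~ N(0, t), P(B_t ≥ 1.36) = 1 − Φ(1.36/√t) = 1 − Φ(1.36/√9.98) = 1 − Φ(0.4305) ≈ 0.33342. Doubling: P(τ_{1.36} ≤ 9.98) ≈ 2 · 0.33342 = 0.66684 ≈ 0.6668.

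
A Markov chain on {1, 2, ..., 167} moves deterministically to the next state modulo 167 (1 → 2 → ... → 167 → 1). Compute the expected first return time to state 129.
E[T_129 | X_0 = 129] = 167

The chain cycles deterministically, so starting at state 129 it returns in exactly 167 steps. Equivalently, the stationary distribution is uniform π_j = 1/167 for every state j, so by Kac's formula E[T_129] = 1/π_129 = 167.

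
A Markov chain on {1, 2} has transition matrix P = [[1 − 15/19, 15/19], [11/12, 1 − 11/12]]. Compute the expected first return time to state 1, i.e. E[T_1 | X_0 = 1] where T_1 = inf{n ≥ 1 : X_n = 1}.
E[T_1 | X_0 = 1] = 1/π_1 = 389/209

For an irreducible recurrent Markov chain with stationary distribution π, E[T_i | X_0 = i] = 1/π_i (Kac's formula). Here π_1 = (11/12)/(15/19 + 11/12) = (11/12)/(389/228) = 209/389, so E[T_1 | X_0 = 1] = 1/π_1 = (15/19 + 11/12)/(11/12) = (389/228)/(11/12) = 389/209.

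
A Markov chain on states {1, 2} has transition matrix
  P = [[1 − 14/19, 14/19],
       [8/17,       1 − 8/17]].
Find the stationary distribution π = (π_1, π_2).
π_1 = 76/195, π_2 = 119/195

Solve πP = π with π_1 + π_2 = 1. From πP = π: π_1 · (1 − 14/19) + π_2 · 8/17 = π_1 ⇒ π_2 · 8/17 = π_1 · 14/19 ⇒ π_2/π_1 = (14/19)/(8/17) = 119/76. Together with π_1 + π_2 = 1:
  π_1 = (8/17)/(14/19 + 8/17) = (8/17)/(390/323) = 76/195,
  π_2 = (14/19)/(14/19 + 8/17) = (14/19)/(390/323) = 119/195.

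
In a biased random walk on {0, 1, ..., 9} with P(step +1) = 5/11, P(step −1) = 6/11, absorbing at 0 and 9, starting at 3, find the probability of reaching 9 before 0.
P(hit 9 before 0) = (1 − (6/5)^3) / (1 − (6/5)^9) = 15625/89281

Let u_k denote P(reach 9 before 0 | start at k). Boundary: u_0 = 0, u_9 = 1. Recurrence: u_k = 5/11·u_{k+1} + 6/11·u_{k-1} for 1 ≤ k ≤ 8. Try u_k = A + B·r^k with r = q/p = (6/11)/(5/11) = 6/5. Substitution satisfies the recurrence; boundary conditions give:
  u_k = (1 − r^k) / (1 − r^N) = (1 − (6/5)^3) / (1 − (6/5)^9) = 15625/89281.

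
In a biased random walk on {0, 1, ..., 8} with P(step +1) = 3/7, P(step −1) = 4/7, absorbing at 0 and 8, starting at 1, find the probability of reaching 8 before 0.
P(hit 8 before 0) = (1 − (4/3)^1) / (1 − (4/3)^8) = 2187/58975

Let u_k denote P(reach 8 before 0 | start at k). Boundary: u_0 = 0, u_8 = 1. Recurrence: u_k = 3/7·u_{k+1} + 4/7·u_{k-1} for 1 ≤ k ≤ 7. Try u_k = A + B·r^k with r = q/p = (4/7)/(3/7) = 4/3. Substitution satisfies the recurrence; boundary conditions give:
  u_k = (1 − r^k) / (1 − r^N) = (1 − (4/3)^1) / (1 − (4/3)^8) = 2187/58975.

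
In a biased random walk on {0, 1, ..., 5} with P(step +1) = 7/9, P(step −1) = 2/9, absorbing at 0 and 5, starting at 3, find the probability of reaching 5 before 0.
P(hit 5 before 0) = (1 − (2/7)^3) / (1 − (2/7)^5) = 3283/3355

Let u_k denote P(reach 5 before 0 | start at k). Boundary: u_0 = 0, u_5 = 1. Recurrence: u_k = 7/9·u_{k+1} + 2/9·u_{k-1} for 1 ≤ k ≤ 4. Try u_k = A + B·r^k with r = q/p = (2/9)/(7/9) = 2/7. Substitution satisfies the recurrence; boundary conditions give:
  u_k = (1 − r^k) / (1 − r^N) = (1 − (2/7)^3) / (1 − (2/7)^5) = 3283/3355.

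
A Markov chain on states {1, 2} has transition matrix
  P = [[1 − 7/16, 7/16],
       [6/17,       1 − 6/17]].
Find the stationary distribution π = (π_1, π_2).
π_1 = 96/215, π_2 = 119/215

Solve πP = π with π_1 + π_2 = 1. From πP = π: π_1 · (1 − 7/16) + π_2 · 6/17 = π_1 ⇒ π_2 · 6/17 = π_1 · 7/16 ⇒ π_2/π_1 = (7/16)/(6/17) = 119/96. Together with π_1 + π_2 = 1:
  π_1 = (6/17)/(7/16 + 6/17) = (6/17)/(215/272) = 96/215,
  π_2 = (7/16)/(7/16 + 6/17) = (7/16)/(215/272) = 119/215.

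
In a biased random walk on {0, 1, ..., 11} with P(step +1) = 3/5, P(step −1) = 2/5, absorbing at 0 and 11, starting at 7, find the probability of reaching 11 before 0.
P(hit 11 before 0) = (1 − (2/3)^7) / (1 − (2/3)^11) = 166779/175099

Let u_k denote P(reach 11 before 0 | start at k). Boundary: u_0 = 0, u_11 = 1. Recurrence: u_k = 3/5·u_{k+1} + 2/5·u_{k-1} for 1 ≤ k ≤ 10. Try u_k = A + B·r^k with r = q/p = (2/5)/(3/5) = 2/3. Substitution satisfies the recurrence; boundary conditions give:
  u_k = (1 − r^k) / (1 − r^N) = (1 − (2/3)^7) / (1 − (2/3)^11) = 166779/175099.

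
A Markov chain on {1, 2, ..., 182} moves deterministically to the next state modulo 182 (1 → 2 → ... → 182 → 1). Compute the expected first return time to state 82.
E[T_82 | X_0 = 82] = 182

The chain cycles deterministically, so starting at state 82 it returns in exactly 182 steps. Equivalently, the stationary distribution is uniform π_j = 1/182 for every state j, so by Kac's formula E[T_82] = 1/π_82 = 182.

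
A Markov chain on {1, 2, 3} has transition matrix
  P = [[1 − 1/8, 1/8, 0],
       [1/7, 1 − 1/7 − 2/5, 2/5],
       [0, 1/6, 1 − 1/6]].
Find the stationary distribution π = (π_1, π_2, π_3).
π = (40/159, 35/159, 28/53)

This is a birth-death chain on three states, which satisfies detailed balance: π_1 · P_{12} = π_2 · P_{21} and π_2 · P_{23} = π_3 · P_{32}.
From π_1 · 1/8 = π_2 · 1/7: π_2/π_1 = (1/8)/(1/7) = 7/8.
From π_2 · 2/5 = π_3 · 1/6: π_3/π_2 = (2/5)/(1/6) = 12/5.
Take π_1 proportional to 1; then unnormalized π = (1, 7/8, 21/10). Normalize by dividing by the sum 159/40:
  π = (40/159, 35/159, 28/53).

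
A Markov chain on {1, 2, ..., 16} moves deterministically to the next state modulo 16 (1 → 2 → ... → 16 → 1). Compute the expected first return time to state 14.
E[T_14 | X_0 = 14] = 16

The chain cycles deterministically, so starting at state 14 it returns in exactly 16 steps. Equivalently, the stationary distribution is uniform π_j = 1/16 for every state j, so by Kac's formula E[T_14] = 1/π_14 = 16.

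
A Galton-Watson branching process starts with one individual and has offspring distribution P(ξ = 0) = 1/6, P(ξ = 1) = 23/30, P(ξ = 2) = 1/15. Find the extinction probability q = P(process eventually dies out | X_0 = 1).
q = 1

Mean offspring μ = 0·1/6 + 1·23/30 + 2·1/15 = 9/10 ≤ 1. For μ ≤ 1 with offspring not concentrated at 1, the Galton-Watson process goes extinct almost surely, so q = 1.
(Algebraic check: The pgf is f(s) = 1/6 + 23/30·s + 1/15·s². The extinction probability q is the smallest fixed point of f in [0, 1]. Setting s = f(s):
  1/15·s² + (23/30 − 1)·s + 1/6 = 0
  1/15·s² − (1/6 + 1/15)·s + 1/6 = 0
which factors as (s − 1)·(1/15·s − 1/6) = 0, giving roots s = 1 and s = (1/6)/(1/15) = 5/2. Since 5/2 ≥ 1, the smallest root in [0, 1] is s = 1.)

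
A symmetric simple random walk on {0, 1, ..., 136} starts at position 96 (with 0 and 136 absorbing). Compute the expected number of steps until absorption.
E[τ | X_0 = 96] = 3840

Let v_k = E[τ | X_0 = k]. Boundary: v_0 = v_136 = 0. Recurrence: v_k = 1 + (v_{k-1} + v_{k+1})/2 for 1 ≤ k ≤ 135. The particular solution to v_k − (v_{k-1} + v_{k+1})/2 = 1 is v_k = −k^2. Adding homogeneous solution A + B k and matching boundaries gives v_k = k (136 − k). Substituting k = 96: v_96 = 96 · 40 = 3840.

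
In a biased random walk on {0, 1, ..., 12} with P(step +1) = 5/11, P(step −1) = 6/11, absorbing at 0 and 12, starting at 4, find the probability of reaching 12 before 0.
P(hit 12 before 0) = (1 − (6/5)^4) / (1 − (6/5)^12) = 390625/2880241

Let u_k denote P(reach 12 before 0 | start at k). Boundary: u_0 = 0, u_12 = 1. Recurrence: u_k = 5/11·u_{k+1} + 6/11·u_{k-1} for 1 ≤ k ≤ 11. Try u_k = A + B·r^k with r = q/p = (6/11)/(5/11) = 6/5. Substitution satisfies the recurrence; boundary conditions give:
  u_k = (1 − r^k) / (1 − r^N) = (1 − (6/5)^4) / (1 − (6/5)^12) = 390625/2880241.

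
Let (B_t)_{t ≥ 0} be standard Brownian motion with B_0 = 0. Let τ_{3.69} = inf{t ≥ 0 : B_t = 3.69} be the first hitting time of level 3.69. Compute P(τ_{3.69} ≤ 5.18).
P(τ_{3.69} ≤ 5.18) = 2(1 − Φ(3.69/√5.18)) = 2(1 − Φ(1.6213)) ≈ 0.1050

By the reflection principle for standard BM, P(τ_b ≤ t) = 2 · P(B_t ≥ b). Since B_t ~ N(0, t), P(B_t ≥ 3.69) = 1 − Φ(3.69/√t) = 1 − Φ(3.69/√5.18) = 1 − Φ(1.6213) ≈ 0.05248. Doubling: P(τ_{3.69} ≤ 5.18) ≈ 2 · 0.05248 = 0.10496 ≈ 0.1050.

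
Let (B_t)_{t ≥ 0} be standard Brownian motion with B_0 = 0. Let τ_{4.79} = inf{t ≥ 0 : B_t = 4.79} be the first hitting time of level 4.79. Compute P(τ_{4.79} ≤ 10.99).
P(τ_{4.79} ≤ 10.99) = 2(1 − Φ(4.79/√10.99)) = 2(1 − Φ(1.4449)) ≈ 0.1485

By the reflection principle for standard BM, P(τ_b ≤ t) = 2 · P(B_t ≥ b). Since B_t ~ N(0, t), P(B_t ≥ 4.79) = 1 − Φ(4.79/√t) = 1 − Φ(4.79/√10.99) = 1 − Φ(1.4449) ≈ 0.07424. Doubling: P(τ_{4.79} ≤ 10.99) ≈ 2 · 0.07424 = 0.14848 ≈ 0.1485.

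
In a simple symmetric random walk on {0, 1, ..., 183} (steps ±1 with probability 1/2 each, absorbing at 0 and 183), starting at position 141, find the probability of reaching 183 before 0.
P(hit 183 before 0) = 141/183 = 47/61

Let u_k = P(hit 183 before 0 | start at k). Then u_0 = 0, u_183 = 1, and u_k = u_{k-1}/2 + u_{k+1}/2 for 1 ≤ k ≤ 182. This harmonic recurrence is solved by u_k = k/183, giving u_141 = 141/183 = 47/61.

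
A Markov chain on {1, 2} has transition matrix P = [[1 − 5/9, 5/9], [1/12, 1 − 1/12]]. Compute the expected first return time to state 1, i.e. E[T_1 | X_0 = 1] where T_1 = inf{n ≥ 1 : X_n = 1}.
E[T_1 | X_0 = 1] = 1/π_1 = 23/3

For an irreducible recurrent Markov chain with stationary distribution π, E[T_i | X_0 = i] = 1/π_i (Kac's formula). Here π_1 = (1/12)/(5/9 + 1/12) = (1/12)/(23/36) = 3/23, so E[T_1 | X_0 = 1] = 1/π_1 = (5/9 + 1/12)/(1/12) = (23/36)/(1/12) = 23/3.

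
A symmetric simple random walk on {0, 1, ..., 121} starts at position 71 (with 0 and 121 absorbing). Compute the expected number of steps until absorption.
E[τ | X_0 = 71] = 3550

Let v_k = E[τ | X_0 = k]. Boundary: v_0 = v_121 = 0. Recurrence: v_k = 1 + (v_{k-1} + v_{k+1})/2 for 1 ≤ k ≤ 120. The particular solution to v_k − (v_{k-1} + v_{k+1})/2 = 1 is v_k = −k^2. Adding homogeneous solution A + B k and matching boundaries gives v_k = k (121 − k). Substituting k = 71: v_71 = 71 · 50 = 3550.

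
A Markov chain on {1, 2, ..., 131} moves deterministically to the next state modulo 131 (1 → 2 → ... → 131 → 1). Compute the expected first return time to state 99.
E[T_99 | X_0 = 99] = 131

The chain cycles deterministically, so starting at state 99 it returns in exactly 131 steps. Equivalently, the stationary distribution is uniform π_j = 1/131 for every state j, so by Kac's formula E[T_99] = 1/π_99 = 131.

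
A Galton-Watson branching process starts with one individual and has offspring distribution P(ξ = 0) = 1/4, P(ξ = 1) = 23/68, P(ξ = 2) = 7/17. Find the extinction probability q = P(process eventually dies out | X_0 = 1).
q = 17/28

The pgf is f(s) = 1/4 + 23/68·s + 7/17·s². The extinction probability q is the smallest fixed point of f in [0, 1]. Setting s = f(s):
  7/17·s² + (23/68 − 1)·s + 1/4 = 0
  7/17·s² − (1/4 + 7/17)·s + 1/4 = 0
which factors as (s − 1)·(7/17·s − 1/4) = 0, giving roots s = 1 and s = (1/4)/(7/17) = 17/28.
Mean offspring μ = 23/68 + 2·7/17 = 79/68 > 1 (supercritical), so q < 1. The extinction probability is the smaller root: q = (1/4)/(7/17) = 17/28.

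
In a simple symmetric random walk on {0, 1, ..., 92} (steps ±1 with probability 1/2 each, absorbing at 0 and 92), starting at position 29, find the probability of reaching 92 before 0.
P(hit 92 before 0) = 29/92

Let u_k = P(hit 92 before 0 | start at k). Then u_0 = 0, u_92 = 1, and u_k = u_{k-1}/2 + u_{k+1}/2 for 1 ≤ k ≤ 91. This harmonic recurrence is solved by u_k = k/92, giving u_29 = 29/92.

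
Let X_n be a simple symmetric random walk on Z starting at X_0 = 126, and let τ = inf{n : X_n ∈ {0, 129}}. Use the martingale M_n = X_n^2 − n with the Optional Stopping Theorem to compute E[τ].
E[τ] = 378

M_n = X_n^2 − n is a martingale (since E[X_{n+1}^2 | F_n] = X_n^2 + 1). By OST (τ has finite mean in a bounded region), E[M_τ] = E[M_0] = X_0^2 − 0 = 126^2 = 15876. Also E[M_τ] = E[X_τ^2] − E[τ]. The walk exits at 0 or 129, with P(hit 129 first) = 126/129, so E[X_τ^2] = 129^2 · 126/129 + 0 = 16254. Thus E[τ] = E[X_τ^2] − E[M_τ] = 16254 − 15876 = 378 = 126(129 − 126) = 378.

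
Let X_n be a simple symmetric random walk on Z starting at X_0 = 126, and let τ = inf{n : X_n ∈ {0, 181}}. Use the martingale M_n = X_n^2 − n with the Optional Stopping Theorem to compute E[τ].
E[τ] = 6930

M_n = X_n^2 − n is a martingale (since E[X_{n+1}^2 | F_n] = X_n^2 + 1). By OST (τ has finite mean in a bounded region), E[M_τ] = E[M_0] = X_0^2 − 0 = 126^2 = 15876. Also E[M_τ] = E[X_τ^2] − E[τ]. The walk exits at 0 or 181, with P(hit 181 first) = 126/181, so E[X_τ^2] = 181^2 · 126/181 + 0 = 22806. Thus E[τ] = E[X_τ^2] − E[M_τ] = 22806 − 15876 = 6930 = 126(181 − 126) = 6930.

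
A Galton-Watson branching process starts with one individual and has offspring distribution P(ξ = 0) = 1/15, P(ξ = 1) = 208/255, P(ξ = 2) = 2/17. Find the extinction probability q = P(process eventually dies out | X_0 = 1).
q = 17/30

The pgf is f(s) = 1/15 + 208/255·s + 2/17·s². The extinction probability q is the smallest fixed point of f in [0, 1]. Setting s = f(s):
  2/17·s² + (208/255 − 1)·s + 1/15 = 0
  2/17·s² − (1/15 + 2/17)·s + 1/15 = 0
which factors as (s − 1)·(2/17·s − 1/15) = 0, giving roots s = 1 and s = (1/15)/(2/17) = 17/30.
Mean offspring μ = 208/255 + 2·2/17 = 268/255 > 1 (supercritical), so q < 1. The extinction probability is the smaller root: q = (1/15)/(2/17) = 17/30.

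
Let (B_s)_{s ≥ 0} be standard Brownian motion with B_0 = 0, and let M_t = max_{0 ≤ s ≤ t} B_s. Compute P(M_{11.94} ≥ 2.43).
P(M_{11.94} ≥ 2.43) = 2·P(B_{11.94} ≥ 2.43) = 2(1 − Φ(2.43/√11.94)) ≈ 0.4819

By the reflection principle for Brownian motion, P(M_t ≥ a) = 2 · P(B_t ≥ a) for a ≥ 0. Since B_t ~ N(0, t), P(B_t ≥ 2.43) = 1 − Φ(2.43/√t) = 1 − Φ(2.43/√11.94) = 1 − Φ(0.7032). So
  P(M_{11.94} ≥ 2.43) = 2(1 − Φ(0.7032)) ≈ 0.4819.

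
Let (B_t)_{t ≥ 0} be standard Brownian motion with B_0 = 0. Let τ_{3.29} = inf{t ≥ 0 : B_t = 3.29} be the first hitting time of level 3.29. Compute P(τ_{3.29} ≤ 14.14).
P(τ_{3.29} ≤ 14.14) = 2(1 − Φ(3.29/√14.14)) = 2(1 − Φ(0.8749)) ≈ 0.3816

By the reflection principle for standard BM, P(τ_b ≤ t) = 2 · P(B_t ≥ b). Since B_t ~ N(0, t), P(B_t ≥ 3.29) = 1 − Φ(3.29/√t) = 1 − Φ(3.29/√14.14) = 1 − Φ(0.8749) ≈ 0.19081. Doubling: P(τ_{3.29} ≤ 14.14) ≈ 2 · 0.19081 = 0.38162 ≈ 0.3816.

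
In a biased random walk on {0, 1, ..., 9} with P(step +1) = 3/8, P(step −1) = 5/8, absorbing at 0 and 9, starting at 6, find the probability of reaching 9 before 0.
P(hit 9 before 0) = (1 − (5/3)^6) / (1 − (5/3)^9) = 4104/19729

Let u_k denote P(reach 9 before 0 | start at k). Boundary: u_0 = 0, u_9 = 1. Recurrence: u_k = 3/8·u_{k+1} + 5/8·u_{k-1} for 1 ≤ k ≤ 8. Try u_k = A + B·r^k with r = q/p = (5/8)/(3/8) = 5/3. Substitution satisfies the recurrence; boundary conditions give:
  u_k = (1 − r^k) / (1 − r^N) = (1 − (5/3)^6) / (1 − (5/3)^9) = 4104/19729.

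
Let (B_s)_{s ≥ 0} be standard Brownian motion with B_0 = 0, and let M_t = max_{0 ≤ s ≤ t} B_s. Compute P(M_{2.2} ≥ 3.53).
P(M_{2.2} ≥ 3.53) = 2·P(B_{2.2} ≥ 3.53) = 2(1 − Φ(3.53/√2.2)) ≈ 0.0173

By the reflection principle for Brownian motion, P(M_t ≥ a) = 2 · P(B_t ≥ a) for a ≥ 0. Since B_t ~ N(0, t), P(B_t ≥ 3.53) = 1 − Φ(3.53/√t) = 1 − Φ(3.53/√2.2) = 1 − Φ(2.3799). So
  P(M_{2.2} ≥ 3.53) = 2(1 − Φ(2.3799)) ≈ 0.0173.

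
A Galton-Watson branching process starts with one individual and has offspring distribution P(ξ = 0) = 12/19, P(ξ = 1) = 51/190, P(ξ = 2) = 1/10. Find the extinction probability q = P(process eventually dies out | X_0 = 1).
q = 1

Mean offspring μ = 0·12/19 + 1·51/190 + 2·1/10 = 89/190 ≤ 1. For μ ≤ 1 with offspring not concentrated at 1, the Galton-Watson process goes extinct almost surely, so q = 1.
(Algebraic check: The pgf is f(s) = 12/19 + 51/190·s + 1/10·s². The extinction probability q is the smallest fixed point of f in [0, 1]. Setting s = f(s):
  1/10·s² + (51/190 − 1)·s + 12/19 = 0
  1/10·s² − (12/19 + 1/10)·s + 12/19 = 0
which factors as (s − 1)·(1/10·s − 12/19) = 0, giving roots s = 1 and s = (12/19)/(1/10) = 120/19. Since 120/19 ≥ 1, the smallest root in [0, 1] is s = 1.)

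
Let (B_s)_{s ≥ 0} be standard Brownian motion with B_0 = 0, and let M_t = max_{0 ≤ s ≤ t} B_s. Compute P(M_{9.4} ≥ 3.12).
P(M_{9.4} ≥ 3.12) = 2·P(B_{9.4} ≥ 3.12) = 2(1 − Φ(3.12/√9.4)) ≈ 0.3089

By the reflection principle for Brownian motion, P(M_t ≥ a) = 2 · P(B_t ≥ a) for a ≥ 0. Since B_t ~ N(0, t), P(B_t ≥ 3.12) = 1 − Φ(3.12/√t) = 1 − Φ(3.12/√9.4) = 1 − Φ(1.0176). So
  P(M_{9.4} ≥ 3.12) = 2(1 − Φ(1.0176)) ≈ 0.3089.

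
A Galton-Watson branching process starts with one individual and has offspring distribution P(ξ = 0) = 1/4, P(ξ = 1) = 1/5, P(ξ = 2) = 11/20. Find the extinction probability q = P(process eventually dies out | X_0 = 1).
q = 5/11

The pgf is f(s) = 1/4 + 1/5·s + 11/20·s². The extinction probability q is the smallest fixed point of f in [0, 1]. Setting s = f(s):
  11/20·s² + (1/5 − 1)·s + 1/4 = 0
  11/20·s² − (1/4 + 11/20)·s + 1/4 = 0
which factors as (s − 1)·(11/20·s − 1/4) = 0, giving roots s = 1 and s = (1/4)/(11/20) = 5/11.
Mean offspring μ = 1/5 + 2·11/20 = 13/10 > 1 (supercritical), so q < 1. The extinction probability is the smaller root: q = (1/4)/(11/20) = 5/11.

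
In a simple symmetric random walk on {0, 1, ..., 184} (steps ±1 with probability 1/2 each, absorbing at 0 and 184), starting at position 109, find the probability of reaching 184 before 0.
P(hit 184 before 0) = 109/184

Let u_k = P(hit 184 before 0 | start at k). Then u_0 = 0, u_184 = 1, and u_k = u_{k-1}/2 + u_{k+1}/2 for 1 ≤ k ≤ 183. This harmonic recurrence is solved by u_k = k/184, giving u_109 = 109/184.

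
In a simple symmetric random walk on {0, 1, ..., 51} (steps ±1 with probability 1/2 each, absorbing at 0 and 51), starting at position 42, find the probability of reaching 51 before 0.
P(hit 51 before 0) = 42/51 = 14/17

Let u_k = P(hit 51 before 0 | start at k). Then u_0 = 0, u_51 = 1, and u_k = u_{k-1}/2 + u_{k+1}/2 for 1 ≤ k ≤ 50. This harmonic recurrence is solved by u_k = k/51, giving u_42 = 42/51 = 14/17.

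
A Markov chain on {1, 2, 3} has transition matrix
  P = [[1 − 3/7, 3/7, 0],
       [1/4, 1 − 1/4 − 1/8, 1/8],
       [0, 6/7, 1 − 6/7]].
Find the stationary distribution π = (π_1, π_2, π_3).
π = (28/83, 48/83, 7/83)

This is a birth-death chain on three states, which satisfies detailed balance: π_1 · P_{12} = π_2 · P_{21} and π_2 · P_{23} = π_3 · P_{32}.
From π_1 · 3/7 = π_2 · 1/4: π_2/π_1 = (3/7)/(1/4) = 12/7.
From π_2 · 1/8 = π_3 · 6/7: π_3/π_2 = (1/8)/(6/7) = 7/48.
Take π_1 proportional to 1; then unnormalized π = (1, 12/7, 1/4). Normalize by dividing by the sum 83/28:
  π = (28/83, 48/83, 7/83).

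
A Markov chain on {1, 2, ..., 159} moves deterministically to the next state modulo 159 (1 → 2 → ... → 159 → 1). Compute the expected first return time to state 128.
E[T_128 | X_0 = 128] = 159

The chain cycles deterministically, so starting at state 128 it returns in exactly 159 steps. Equivalently, the stationary distribution is uniform π_j = 1/159 for every state j, so by Kac's formula E[T_128] = 1/π_128 = 159.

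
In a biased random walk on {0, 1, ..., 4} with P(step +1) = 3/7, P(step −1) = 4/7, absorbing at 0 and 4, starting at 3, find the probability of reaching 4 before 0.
P(hit 4 before 0) = (1 − (4/3)^3) / (1 − (4/3)^4) = 111/175

Let u_k denote P(reach 4 before 0 | start at k). Boundary: u_0 = 0, u_4 = 1. Recurrence: u_k = 3/7·u_{k+1} + 4/7·u_{k-1} for 1 ≤ k ≤ 3. Try u_k = A + B·r^k with r = q/p = (4/7)/(3/7) = 4/3. Substitution satisfies the recurrence; boundary conditions give:
  u_k = (1 − r^k) / (1 − r^N) = (1 − (4/3)^3) / (1 − (4/3)^4) = 111/175.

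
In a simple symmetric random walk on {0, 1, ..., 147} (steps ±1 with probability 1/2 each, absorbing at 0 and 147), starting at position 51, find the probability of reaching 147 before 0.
P(hit 147 before 0) = 51/147 = 17/49

Let u_k = P(hit 147 before 0 | start at k). Then u_0 = 0, u_147 = 1, and u_k = u_{k-1}/2 + u_{k+1}/2 for 1 ≤ k ≤ 146. This harmonic recurrence is solved by u_k = k/147, giving u_51 = 51/147 = 17/49.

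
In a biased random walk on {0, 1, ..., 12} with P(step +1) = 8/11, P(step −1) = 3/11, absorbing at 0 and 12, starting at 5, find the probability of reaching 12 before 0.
P(hit 12 before 0) = (1 − (3/8)^5) / (1 − (3/8)^12) = 13641973760/13743789059

Let u_k denote P(reach 12 before 0 | start at k). Boundary: u_0 = 0, u_12 = 1. Recurrence: u_k = 8/11·u_{k+1} + 3/11·u_{k-1} for 1 ≤ k ≤ 11. Try u_k = A + B·r^k with r = q/p = (3/11)/(8/11) = 3/8. Substitution satisfies the recurrence; boundary conditions give:
  u_k = (1 − r^k) / (1 − r^N) = (1 − (3/8)^5) / (1 − (3/8)^12) = 13641973760/13743789059.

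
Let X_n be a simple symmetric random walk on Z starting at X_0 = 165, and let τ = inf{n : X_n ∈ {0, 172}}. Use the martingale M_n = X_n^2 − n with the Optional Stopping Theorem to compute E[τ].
E[τ] = 1155

M_n = X_n^2 − n is a martingale (since E[X_{n+1}^2 | F_n] = X_n^2 + 1). By OST (τ has finite mean in a bounded region), E[M_τ] = E[M_0] = X_0^2 − 0 = 165^2 = 27225. Also E[M_τ] = E[X_τ^2] − E[τ]. The walk exits at 0 or 172, with P(hit 172 first) = 165/172, so E[X_τ^2] = 172^2 · 165/172 + 0 = 28380. Thus E[τ] = E[X_τ^2] − E[M_τ] = 28380 − 27225 = 1155 = 165(172 − 165) = 1155.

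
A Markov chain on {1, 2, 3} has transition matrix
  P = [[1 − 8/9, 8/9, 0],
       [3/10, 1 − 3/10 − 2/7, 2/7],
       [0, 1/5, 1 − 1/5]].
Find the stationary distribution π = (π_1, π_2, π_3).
π = (189/1549, 560/1549, 800/1549)

This is a birth-death chain on three states, which satisfies detailed balance: π_1 · P_{12} = π_2 · P_{21} and π_2 · P_{23} = π_3 · P_{32}.
From π_1 · 8/9 = π_2 · 3/10: π_2/π_1 = (8/9)/(3/10) = 80/27.
From π_2 · 2/7 = π_3 · 1/5: π_3/π_2 = (2/7)/(1/5) = 10/7.
Take π_1 proportional to 1; then unnormalized π = (1, 80/27, 800/189). Normalize by dividing by the sum 1549/189:
  π = (189/1549, 560/1549, 800/1549).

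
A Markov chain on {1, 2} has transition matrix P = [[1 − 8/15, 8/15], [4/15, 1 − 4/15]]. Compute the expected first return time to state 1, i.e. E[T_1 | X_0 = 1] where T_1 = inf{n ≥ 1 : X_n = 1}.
E[T_1 | X_0 = 1] = 1/π_1 = 3

For an irreducible recurrent Markov chain with stationary distribution π, E[T_i | X_0 = i] = 1/π_i (Kac's formula). Here π_1 = (4/15)/(8/15 + 4/15) = (4/15)/(4/5) = 1/3, so E[T_1 | X_0 = 1] = 1/π_1 = (8/15 + 4/15)/(4/15) = (4/5)/(4/15) = 3.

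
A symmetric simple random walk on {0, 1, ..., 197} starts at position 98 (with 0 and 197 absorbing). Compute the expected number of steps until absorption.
E[τ | X_0 = 98] = 9702

Let v_k = E[τ | X_0 = k]. Boundary: v_0 = v_197 = 0. Recurrence: v_k = 1 + (v_{k-1} + v_{k+1})/2 for 1 ≤ k ≤ 196. The particular solution to v_k − (v_{k-1} + v_{k+1})/2 = 1 is v_k = −k^2. Adding homogeneous solution A + B k and matching boundaries gives v_k = k (197 − k). Substituting k = 98: v_98 = 98 · 99 = 9702.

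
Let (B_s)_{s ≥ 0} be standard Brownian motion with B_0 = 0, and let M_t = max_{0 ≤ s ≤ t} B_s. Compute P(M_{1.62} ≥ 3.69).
P(M_{1.62} ≥ 3.69) = 2·P(B_{1.62} ≥ 3.69) = 2(1 − Φ(3.69/√1.62)) ≈ 0.0037

By the reflection principle for Brownian motion, P(M_t ≥ a) = 2 · P(B_t ≥ a) for a ≥ 0. Since B_t ~ N(0, t), P(B_t ≥ 3.69) = 1 − Φ(3.69/√t) = 1 − Φ(3.69/√1.62) = 1 − Φ(2.8991). So
  P(M_{1.62} ≥ 3.69) = 2(1 − Φ(2.8991)) ≈ 0.0037.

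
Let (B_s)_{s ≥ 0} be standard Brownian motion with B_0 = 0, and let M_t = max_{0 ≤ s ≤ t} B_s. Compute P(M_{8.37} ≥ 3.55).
P(M_{8.37} ≥ 3.55) = 2·P(B_{8.37} ≥ 3.55) = 2(1 − Φ(3.55/√8.37)) ≈ 0.2198

By the reflection principle for Brownian motion, P(M_t ≥ a) = 2 · P(B_t ≥ a) for a ≥ 0. Since B_t ~ N(0, t), P(B_t ≥ 3.55) = 1 − Φ(3.55/√t) = 1 − Φ(3.55/√8.37) = 1 − Φ(1.2271). So
  P(M_{8.37} ≥ 3.55) = 2(1 − Φ(1.2271)) ≈ 0.2198.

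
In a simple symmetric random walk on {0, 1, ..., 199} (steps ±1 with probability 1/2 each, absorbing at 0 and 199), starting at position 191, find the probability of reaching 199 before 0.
P(hit 199 before 0) = 191/199

Let u_k = P(hit 199 before 0 | start at k). Then u_0 = 0, u_199 = 1, and u_k = u_{k-1}/2 + u_{k+1}/2 for 1 ≤ k ≤ 198. This harmonic recurrence is solved by u_k = k/199, giving u_191 = 191/199.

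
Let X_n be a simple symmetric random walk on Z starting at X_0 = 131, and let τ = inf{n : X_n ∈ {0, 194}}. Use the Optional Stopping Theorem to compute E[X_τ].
E[X_τ] = 131

X_n is a martingale and τ is a bounded-mean stopping time (indeed τ is finite a.s. with bounded expectation since the walk is in a bounded region). By the OST, E[X_τ] = E[X_0] = 131. Equivalently: E[X_τ] = 194 · P(hit 194 first) + 0 · P(hit 0 first) = 194 · (131/194) = 131.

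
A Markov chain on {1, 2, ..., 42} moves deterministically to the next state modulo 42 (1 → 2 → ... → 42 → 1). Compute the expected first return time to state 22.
E[T_22 | X_0 = 22] = 42

The chain cycles deterministically, so starting at state 22 it returns in exactly 42 steps. Equivalently, the stationary distribution is uniform π_j = 1/42 for every state j, so by Kac's formula E[T_22] = 1/π_22 = 42.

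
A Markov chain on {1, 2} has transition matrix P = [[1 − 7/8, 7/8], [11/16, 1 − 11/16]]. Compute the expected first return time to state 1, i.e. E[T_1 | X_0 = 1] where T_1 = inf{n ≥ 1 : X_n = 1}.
E[T_1 | X_0 = 1] = 1/π_1 = 25/11

For an irreducible recurrent Markov chain with stationary distribution π, E[T_i | X_0 = i] = 1/π_i (Kac's formula). Here π_1 = (11/16)/(7/8 + 11/16) = (11/16)/(25/16) = 11/25, so E[T_1 | X_0 = 1] = 1/π_1 = (7/8 + 11/16)/(11/16) = (25/16)/(11/16) = 25/11.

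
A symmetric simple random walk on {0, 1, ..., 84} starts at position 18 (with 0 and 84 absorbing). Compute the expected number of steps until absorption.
E[τ | X_0 = 18] = 1188

Let v_k = E[τ | X_0 = k]. Boundary: v_0 = v_84 = 0. Recurrence: v_k = 1 + (v_{k-1} + v_{k+1})/2 for 1 ≤ k ≤ 83. The particular solution to v_k − (v_{k-1} + v_{k+1})/2 = 1 is v_k = −k^2. Adding homogeneous solution A + B k and matching boundaries gives v_k = k (84 − k). Substituting k = 18: v_18 = 18 · 66 = 1188.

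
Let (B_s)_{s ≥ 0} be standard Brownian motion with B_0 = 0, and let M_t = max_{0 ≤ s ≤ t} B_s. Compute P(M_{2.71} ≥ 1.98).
P(M_{2.71} ≥ 1.98) = 2·P(B_{2.71} ≥ 1.98) = 2(1 − Φ(1.98/√2.71)) ≈ 0.2291

By the reflection principle for Brownian motion, P(M_t ≥ a) = 2 · P(B_t ≥ a) for a ≥ 0. Since B_t ~ N(0, t), P(B_t ≥ 1.98) = 1 − Φ(1.98/√t) = 1 − Φ(1.98/√2.71) = 1 − Φ(1.2028). So
  P(M_{2.71} ≥ 1.98) = 2(1 − Φ(1.2028)) ≈ 0.2291.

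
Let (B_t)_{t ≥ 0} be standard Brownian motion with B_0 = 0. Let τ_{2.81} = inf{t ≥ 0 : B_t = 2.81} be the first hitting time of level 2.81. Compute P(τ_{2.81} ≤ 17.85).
P(τ_{2.81} ≤ 17.85) = 2(1 − Φ(2.81/√17.85)) = 2(1 − Φ(0.6651)) ≈ 0.5060

By the reflection principle for standard BM, P(τ_b ≤ t) = 2 · P(B_t ≥ b). Since B_t ~ N(0, t), P(B_t ≥ 2.81) = 1 − Φ(2.81/√t) = 1 − Φ(2.81/√17.85) = 1 − Φ(0.6651) ≈ 0.25299. Doubling: P(τ_{2.81} ≤ 17.85) ≈ 2 · 0.25299 = 0.50598 ≈ 0.5060.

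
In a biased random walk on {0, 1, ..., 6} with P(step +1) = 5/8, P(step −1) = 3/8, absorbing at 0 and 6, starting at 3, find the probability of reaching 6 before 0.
P(hit 6 before 0) = (1 − (3/5)^3) / (1 − (3/5)^6) = 125/152

Let u_k denote P(reach 6 before 0 | start at k). Boundary: u_0 = 0, u_6 = 1. Recurrence: u_k = 5/8·u_{k+1} + 3/8·u_{k-1} for 1 ≤ k ≤ 5. Try u_k = A + B·r^k with r = q/p = (3/8)/(5/8) = 3/5. Substitution satisfies the recurrence; boundary conditions give:
  u_k = (1 − r^k) / (1 − r^N) = (1 − (3/5)^3) / (1 − (3/5)^6) = 125/152.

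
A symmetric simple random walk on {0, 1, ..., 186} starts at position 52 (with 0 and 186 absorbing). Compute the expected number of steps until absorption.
E[τ | X_0 = 52] = 6968

Let v_k = E[τ | X_0 = k]. Boundary: v_0 = v_186 = 0. Recurrence: v_k = 1 + (v_{k-1} + v_{k+1})/2 for 1 ≤ k ≤ 185. The particular solution to v_k − (v_{k-1} + v_{k+1})/2 = 1 is v_k = −k^2. Adding homogeneous solution A + B k and matching boundaries gives v_k = k (186 − k). Substituting k = 52: v_52 = 52 · 134 = 6968.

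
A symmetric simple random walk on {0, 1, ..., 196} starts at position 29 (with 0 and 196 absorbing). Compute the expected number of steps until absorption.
E[τ | X_0 = 29] = 4843

Let v_k = E[τ | X_0 = k]. Boundary: v_0 = v_196 = 0. Recurrence: v_k = 1 + (v_{k-1} + v_{k+1})/2 for 1 ≤ k ≤ 195. The particular solution to v_k − (v_{k-1} + v_{k+1})/2 = 1 is v_k = −k^2. Adding homogeneous solution A + B k and matching boundaries gives v_k = k (196 − k). Substituting k = 29: v_29 = 29 · 167 = 4843.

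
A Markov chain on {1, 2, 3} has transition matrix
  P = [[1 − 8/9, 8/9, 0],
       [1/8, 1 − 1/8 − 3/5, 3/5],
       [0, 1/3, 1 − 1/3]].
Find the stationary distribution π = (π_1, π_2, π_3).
π = (45/941, 320/941, 576/941)

This is a birth-death chain on three states, which satisfies detailed balance: π_1 · P_{12} = π_2 · P_{21} and π_2 · P_{23} = π_3 · P_{32}.
From π_1 · 8/9 = π_2 · 1/8: π_2/π_1 = (8/9)/(1/8) = 64/9.
From π_2 · 3/5 = π_3 · 1/3: π_3/π_2 = (3/5)/(1/3) = 9/5.
Take π_1 proportional to 1; then unnormalized π = (1, 64/9, 64/5). Normalize by dividing by the sum 941/45:
  π = (45/941, 320/941, 576/941).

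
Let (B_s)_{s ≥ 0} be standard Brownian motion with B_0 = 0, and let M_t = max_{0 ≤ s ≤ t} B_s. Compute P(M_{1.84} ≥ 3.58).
P(M_{1.84} ≥ 3.58) = 2·P(B_{1.84} ≥ 3.58) = 2(1 − Φ(3.58/√1.84)) ≈ 0.0083

By the reflection principle for Brownian motion, P(M_t ≥ a) = 2 · P(B_t ≥ a) for a ≥ 0. Since B_t ~ N(0, t), P(B_t ≥ 3.58) = 1 − Φ(3.58/√t) = 1 − Φ(3.58/√1.84) = 1 − Φ(2.6392). So
  P(M_{1.84} ≥ 3.58) = 2(1 − Φ(2.6392)) ≈ 0.0083.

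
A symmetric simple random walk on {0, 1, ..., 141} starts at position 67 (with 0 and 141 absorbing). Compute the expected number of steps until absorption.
E[τ | X_0 = 67] = 4958

Let v_k = E[τ | X_0 = k]. Boundary: v_0 = v_141 = 0. Recurrence: v_k = 1 + (v_{k-1} + v_{k+1})/2 for 1 ≤ k ≤ 140. The particular solution to v_k − (v_{k-1} + v_{k+1})/2 = 1 is v_k = −k^2. Adding homogeneous solution A + B k and matching boundaries gives v_k = k (141 − k). Substituting k = 67: v_67 = 67 · 74 = 4958.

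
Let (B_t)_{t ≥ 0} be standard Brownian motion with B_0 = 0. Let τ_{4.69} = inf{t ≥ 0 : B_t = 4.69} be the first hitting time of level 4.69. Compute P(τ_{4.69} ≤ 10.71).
P(τ_{4.69} ≤ 10.71) = 2(1 − Φ(4.69/√10.71)) = 2(1 − Φ(1.4331)) ≈ 0.1518

By the reflection principle for standard BM, P(τ_b ≤ t) = 2 · P(B_t ≥ b). Since B_t ~ N(0, t), P(B_t ≥ 4.69) = 1 − Φ(4.69/√t) = 1 − Φ(4.69/√10.71) = 1 − Φ(1.4331) ≈ 0.07591. Doubling: P(τ_{4.69} ≤ 10.71) ≈ 2 · 0.07591 = 0.15182 ≈ 0.1518.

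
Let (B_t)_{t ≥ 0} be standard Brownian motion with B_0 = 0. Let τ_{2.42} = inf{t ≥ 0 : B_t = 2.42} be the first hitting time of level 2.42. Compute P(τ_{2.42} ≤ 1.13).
P(τ_{2.42} ≤ 1.13) = 2(1 − Φ(2.42/√1.13)) = 2(1 − Φ(2.2765)) ≈ 0.0228

By the reflection principle for standard BM, P(τ_b ≤ t) = 2 · P(B_t ≥ b). Since B_t ~ N(0, t), P(B_t ≥ 2.42) = 1 − Φ(2.42/√t) = 1 − Φ(2.42/√1.13) = 1 − Φ(2.2765) ≈ 0.01141. Doubling: P(τ_{2.42} ≤ 1.13) ≈ 2 · 0.01141 = 0.02282 ≈ 0.0228.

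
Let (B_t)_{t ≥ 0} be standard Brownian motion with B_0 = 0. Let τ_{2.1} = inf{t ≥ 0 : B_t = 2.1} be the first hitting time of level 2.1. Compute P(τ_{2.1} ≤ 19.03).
P(τ_{2.1} ≤ 19.03) = 2(1 − Φ(2.1/√19.03)) = 2(1 − Φ(0.4814)) ≈ 0.6302

By the reflection principle for standard BM, P(τ_b ≤ t) = 2 · P(B_t ≥ b). Since B_t ~ N(0, t), P(B_t ≥ 2.1) = 1 − Φ(2.1/√t) = 1 − Φ(2.1/√19.03) = 1 − Φ(0.4814) ≈ 0.31512. Doubling: P(τ_{2.1} ≤ 19.03) ≈ 2 · 0.31512 = 0.63024 ≈ 0.6302.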